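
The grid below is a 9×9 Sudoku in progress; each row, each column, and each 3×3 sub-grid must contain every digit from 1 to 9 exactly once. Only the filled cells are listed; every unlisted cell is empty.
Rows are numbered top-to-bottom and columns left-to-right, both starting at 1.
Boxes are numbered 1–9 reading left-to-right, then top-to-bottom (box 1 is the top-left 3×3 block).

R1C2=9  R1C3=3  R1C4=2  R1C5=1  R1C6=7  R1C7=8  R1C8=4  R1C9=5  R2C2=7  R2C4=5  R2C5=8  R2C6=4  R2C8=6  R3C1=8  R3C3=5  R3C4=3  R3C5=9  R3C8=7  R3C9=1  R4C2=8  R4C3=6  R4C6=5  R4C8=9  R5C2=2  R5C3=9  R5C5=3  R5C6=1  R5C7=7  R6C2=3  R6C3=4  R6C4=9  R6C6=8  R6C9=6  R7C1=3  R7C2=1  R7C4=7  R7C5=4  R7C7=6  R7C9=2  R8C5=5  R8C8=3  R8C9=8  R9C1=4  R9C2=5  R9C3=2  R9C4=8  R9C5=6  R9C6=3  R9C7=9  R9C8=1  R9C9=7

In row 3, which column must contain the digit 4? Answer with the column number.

Consider where 4 can go in row 3.
R3C6 is out (column 6 already has a 4).
R3C7 is out (box 3 already has a 4).
So the only cell in row 3 that can hold 4 is R3C2.
That is column 2.

2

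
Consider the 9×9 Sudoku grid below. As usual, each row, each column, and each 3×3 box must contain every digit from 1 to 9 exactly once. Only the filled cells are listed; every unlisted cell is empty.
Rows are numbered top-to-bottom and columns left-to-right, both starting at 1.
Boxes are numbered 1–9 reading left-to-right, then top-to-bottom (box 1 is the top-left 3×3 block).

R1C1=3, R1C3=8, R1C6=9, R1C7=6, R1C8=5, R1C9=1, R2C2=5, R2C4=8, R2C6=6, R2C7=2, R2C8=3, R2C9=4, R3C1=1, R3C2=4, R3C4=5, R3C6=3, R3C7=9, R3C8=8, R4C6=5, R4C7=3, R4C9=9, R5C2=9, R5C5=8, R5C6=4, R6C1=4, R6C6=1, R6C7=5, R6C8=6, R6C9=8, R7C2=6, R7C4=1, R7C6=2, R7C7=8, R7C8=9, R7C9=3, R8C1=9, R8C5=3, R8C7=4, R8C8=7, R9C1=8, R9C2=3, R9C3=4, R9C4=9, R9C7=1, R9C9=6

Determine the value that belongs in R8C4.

Row 8 already contains {3, 4, 7, 9}.
Column 4 already contains {1, 5, 8, 9}.
Its 3×3 block (box 8) already contains {1, 2, 3, 9}.
The only value from 1–9 not eliminated is 6, so R8C4 = 6.

6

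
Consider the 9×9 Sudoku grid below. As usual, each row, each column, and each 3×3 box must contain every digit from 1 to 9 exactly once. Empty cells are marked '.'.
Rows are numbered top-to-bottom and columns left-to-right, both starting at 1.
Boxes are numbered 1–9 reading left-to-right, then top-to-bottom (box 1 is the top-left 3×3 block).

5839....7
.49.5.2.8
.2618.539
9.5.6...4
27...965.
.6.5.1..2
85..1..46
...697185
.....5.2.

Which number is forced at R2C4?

Cell R2C4 itself could take any of {3, 7} by direct elimination.
Consider where 7 can go in box 2.
R1C5 is out (row 1 already has a 7).
R1C6 is out (row 1 already has a 7).
R2C6 is out (column 6 already has a 7).
R3C6 is out (column 6 already has a 7).
So the only cell in box 2 that can hold 7 is R2C4.
Therefore R2C4 = 7.

7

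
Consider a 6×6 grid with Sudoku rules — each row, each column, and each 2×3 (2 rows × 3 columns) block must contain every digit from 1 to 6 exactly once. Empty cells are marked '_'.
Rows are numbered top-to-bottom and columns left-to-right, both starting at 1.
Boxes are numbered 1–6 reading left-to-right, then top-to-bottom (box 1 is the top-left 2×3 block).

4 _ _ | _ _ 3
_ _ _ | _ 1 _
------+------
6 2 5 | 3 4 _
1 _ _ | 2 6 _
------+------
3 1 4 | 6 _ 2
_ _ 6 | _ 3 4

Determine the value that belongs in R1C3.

Cell R1C3 itself could take any of {1, 2} by direct elimination.
Consider where 1 can go in row 1.
R1C2 is out (column 2 already has a 1).
R1C4 is out (box 2 already has a 1).
R1C5 is out (column 5 already has a 1).
So the only cell in row 1 that can hold 1 is R1C3.
Therefore R1C3 = 1.

1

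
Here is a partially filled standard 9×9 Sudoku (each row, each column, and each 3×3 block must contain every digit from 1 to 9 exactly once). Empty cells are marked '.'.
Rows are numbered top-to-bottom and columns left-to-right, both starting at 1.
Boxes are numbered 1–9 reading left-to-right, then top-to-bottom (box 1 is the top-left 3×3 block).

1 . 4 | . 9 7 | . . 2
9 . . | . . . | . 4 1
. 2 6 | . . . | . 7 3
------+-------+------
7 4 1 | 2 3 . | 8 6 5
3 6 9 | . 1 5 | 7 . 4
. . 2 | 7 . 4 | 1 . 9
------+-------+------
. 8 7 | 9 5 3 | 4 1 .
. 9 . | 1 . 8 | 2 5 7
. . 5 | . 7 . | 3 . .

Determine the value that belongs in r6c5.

Cell r6c5 itself could take any of {6, 8} by direct elimination.
Consider where 6 can go in box 5.
r4c6 is out (row 4 already has a 6).
r5c4 is out (row 5 already has a 6).
So the only cell in box 5 that can hold 6 is r6c5.
Therefore r6c5 = 6.

6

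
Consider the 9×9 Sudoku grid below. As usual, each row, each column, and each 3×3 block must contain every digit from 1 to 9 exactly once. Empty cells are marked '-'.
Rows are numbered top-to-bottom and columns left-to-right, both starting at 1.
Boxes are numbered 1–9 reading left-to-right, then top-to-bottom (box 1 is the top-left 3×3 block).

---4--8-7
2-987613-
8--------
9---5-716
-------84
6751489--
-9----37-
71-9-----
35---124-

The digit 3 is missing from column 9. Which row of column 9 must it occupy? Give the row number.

Consider where 3 can go in column 9.
R2C9 is out (row 2 already has a 3).
R3C9 is out (box 3 already has a 3).
R7C9 is out (row 7 already has a 3).
R8C9 is out (box 9 already has a 3).
R9C9 is out (row 9 already has a 3).
So the only cell in column 9 that can hold 3 is R6C9.
That is row 6.

6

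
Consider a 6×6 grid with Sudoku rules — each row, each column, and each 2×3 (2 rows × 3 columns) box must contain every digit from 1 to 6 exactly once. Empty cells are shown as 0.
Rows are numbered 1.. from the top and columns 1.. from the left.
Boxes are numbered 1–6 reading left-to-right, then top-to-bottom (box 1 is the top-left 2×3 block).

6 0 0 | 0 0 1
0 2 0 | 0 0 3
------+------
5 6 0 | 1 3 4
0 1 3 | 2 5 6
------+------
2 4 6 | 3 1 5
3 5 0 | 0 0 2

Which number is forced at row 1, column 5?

Cell row 1, column 5 itself could take any of {2, 4} by direct elimination.
Consider where 2 can go in row 1.
row 1, column 2 is out (column 2 already has a 2).
row 1, column 3 is out (box 1 already has a 2).
row 1, column 4 is out (column 4 already has a 2).
So the only cell in row 1 that can hold 2 is row 1, column 5.
Therefore row 1, column 5 = 2.

2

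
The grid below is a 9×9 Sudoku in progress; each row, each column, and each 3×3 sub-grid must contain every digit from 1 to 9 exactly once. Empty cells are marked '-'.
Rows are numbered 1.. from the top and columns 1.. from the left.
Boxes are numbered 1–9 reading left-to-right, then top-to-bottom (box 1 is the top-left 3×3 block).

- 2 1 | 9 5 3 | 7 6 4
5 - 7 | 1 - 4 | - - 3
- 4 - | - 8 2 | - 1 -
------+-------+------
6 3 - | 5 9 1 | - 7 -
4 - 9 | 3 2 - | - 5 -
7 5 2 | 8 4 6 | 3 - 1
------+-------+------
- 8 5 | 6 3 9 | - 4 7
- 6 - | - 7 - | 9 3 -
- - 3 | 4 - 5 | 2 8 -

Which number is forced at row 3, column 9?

9

Cell row 3, column 9 itself could take any of {5, 9} by direct elimination.
Consider where 9 can go in column 9.
row 4, column 9 is out (row 4 already has a 9).
row 5, column 9 is out (row 5 already has a 9).
row 8, column 9 is out (row 8 already has a 9).
row 9, column 9 is out (box 9 already has a 9).
So the only cell in column 9 that can hold 9 is row 3, column 9.
Therefore row 3, column 9 = 9.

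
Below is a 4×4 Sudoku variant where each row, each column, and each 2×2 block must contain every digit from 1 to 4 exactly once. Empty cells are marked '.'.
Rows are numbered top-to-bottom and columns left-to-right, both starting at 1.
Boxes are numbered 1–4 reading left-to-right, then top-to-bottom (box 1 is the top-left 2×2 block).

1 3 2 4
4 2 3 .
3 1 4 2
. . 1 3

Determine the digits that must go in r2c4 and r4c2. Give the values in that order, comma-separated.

For r2c4:
  Row 2 already contains {2, 3, 4}.
  Column 4 already contains {2, 3, 4}.
  Its 2×2 block (box 2) already contains {2, 3, 4}.
  The only value from 1–4 not eliminated is 1, so r2c4 = 1.
For r4c2:
  Row 4 already contains {1, 3}.
  Column 2 already contains {1, 2, 3}.
  Its 2×2 block (box 3) already contains {1, 3}.
  The only value from 1–4 not eliminated is 4, so r4c2 = 4.

1,4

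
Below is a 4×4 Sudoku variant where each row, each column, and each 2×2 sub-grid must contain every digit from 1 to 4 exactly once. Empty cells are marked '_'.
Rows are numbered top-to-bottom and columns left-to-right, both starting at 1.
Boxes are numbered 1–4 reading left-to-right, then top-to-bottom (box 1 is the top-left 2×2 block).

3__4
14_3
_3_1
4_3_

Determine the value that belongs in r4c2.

1

Cell r4c2 itself could take any of {1, 2} by direct elimination.
Consider where 1 can go in box 3.
r3c1 is out (row 3 already has a 1).
So the only cell in box 3 that can hold 1 is r4c2.
Therefore r4c2 = 1.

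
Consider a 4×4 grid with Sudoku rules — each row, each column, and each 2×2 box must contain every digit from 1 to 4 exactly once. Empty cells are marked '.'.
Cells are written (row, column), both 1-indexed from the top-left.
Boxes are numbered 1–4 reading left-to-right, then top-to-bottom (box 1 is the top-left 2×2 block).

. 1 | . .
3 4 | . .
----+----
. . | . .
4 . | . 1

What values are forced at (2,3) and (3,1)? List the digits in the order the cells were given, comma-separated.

For (2,3):
  Consider where 1 can go in row 2.
  (2,4) is out (column 4 already has a 1).
  So the only cell in row 2 that can hold 1 is (2,3).
  So (2,3) = 1.
For (3,1):
  Consider where 1 can go in box 3.
  (3,2) is out (column 2 already has a 1).
  (4,2) is out (row 4 already has a 1).
  So the only cell in box 3 that can hold 1 is (3,1).
  So (3,1) = 1.

1,1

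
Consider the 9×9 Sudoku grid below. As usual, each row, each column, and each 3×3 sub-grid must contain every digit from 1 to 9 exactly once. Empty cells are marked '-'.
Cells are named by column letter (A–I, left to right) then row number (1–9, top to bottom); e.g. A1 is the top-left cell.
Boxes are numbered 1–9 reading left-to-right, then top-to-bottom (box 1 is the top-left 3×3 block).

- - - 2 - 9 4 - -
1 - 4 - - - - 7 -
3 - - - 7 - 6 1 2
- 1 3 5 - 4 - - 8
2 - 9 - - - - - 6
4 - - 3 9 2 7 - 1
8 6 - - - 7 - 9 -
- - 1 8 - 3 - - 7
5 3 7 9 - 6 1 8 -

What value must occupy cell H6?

5

Row 6 already contains {1, 2, 3, 4, 7, 9}.
Column H already contains {1, 7, 8, 9}.
Its 3×3 block (box 6) already contains {1, 6, 7, 8}.
The only value from 1–9 not eliminated is 5, so H6 = 5.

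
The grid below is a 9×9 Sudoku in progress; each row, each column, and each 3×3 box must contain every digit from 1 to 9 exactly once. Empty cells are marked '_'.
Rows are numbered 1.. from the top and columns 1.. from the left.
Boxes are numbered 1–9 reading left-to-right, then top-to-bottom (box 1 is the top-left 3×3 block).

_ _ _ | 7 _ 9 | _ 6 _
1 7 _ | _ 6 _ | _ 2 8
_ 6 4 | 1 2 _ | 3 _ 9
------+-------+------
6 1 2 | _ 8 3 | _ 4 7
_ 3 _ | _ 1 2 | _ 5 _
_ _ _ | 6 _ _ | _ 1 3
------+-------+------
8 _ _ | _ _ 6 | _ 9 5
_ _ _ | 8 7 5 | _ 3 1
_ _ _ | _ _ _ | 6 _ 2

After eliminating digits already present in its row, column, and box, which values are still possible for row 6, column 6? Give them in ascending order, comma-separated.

Row 6 already contains {1, 3, 6}.
Column 6 already contains {2, 3, 5, 6, 9}.
Its 3×3 block (box 5) already contains {1, 2, 3, 6, 8}.
Removing those from 1–9 leaves {4, 7} as the candidates for row 6, column 6.

4,7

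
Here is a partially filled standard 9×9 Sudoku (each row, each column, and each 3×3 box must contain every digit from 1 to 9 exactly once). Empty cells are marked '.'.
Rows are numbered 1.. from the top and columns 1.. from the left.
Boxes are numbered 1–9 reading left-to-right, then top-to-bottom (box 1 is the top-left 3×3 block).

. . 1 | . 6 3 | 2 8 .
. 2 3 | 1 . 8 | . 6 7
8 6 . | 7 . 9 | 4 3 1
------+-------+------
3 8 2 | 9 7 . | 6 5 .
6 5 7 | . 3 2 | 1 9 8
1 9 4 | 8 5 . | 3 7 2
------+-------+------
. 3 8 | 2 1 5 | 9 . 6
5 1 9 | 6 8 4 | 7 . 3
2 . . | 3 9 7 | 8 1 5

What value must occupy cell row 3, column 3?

Row 3 already contains {1, 3, 4, 6, 7, 8, 9}.
Column 3 already contains {1, 2, 3, 4, 7, 8, 9}.
Its 3×3 block (box 1) already contains {1, 2, 3, 6, 8}.
The only value from 1–9 not eliminated is 5, so row 3, column 3 = 5.

5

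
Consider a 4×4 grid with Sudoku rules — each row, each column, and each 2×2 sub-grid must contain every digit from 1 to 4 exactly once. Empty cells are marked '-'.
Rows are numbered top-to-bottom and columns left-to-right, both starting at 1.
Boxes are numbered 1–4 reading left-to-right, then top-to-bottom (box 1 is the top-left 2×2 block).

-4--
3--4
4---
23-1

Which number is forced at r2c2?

2

Cell r2c2 itself could take any of {1, 2} by direct elimination.
Consider where 2 can go in column 2.
r3c2 is out (box 3 already has a 2).
So the only cell in column 2 that can hold 2 is r2c2.
Therefore r2c2 = 2.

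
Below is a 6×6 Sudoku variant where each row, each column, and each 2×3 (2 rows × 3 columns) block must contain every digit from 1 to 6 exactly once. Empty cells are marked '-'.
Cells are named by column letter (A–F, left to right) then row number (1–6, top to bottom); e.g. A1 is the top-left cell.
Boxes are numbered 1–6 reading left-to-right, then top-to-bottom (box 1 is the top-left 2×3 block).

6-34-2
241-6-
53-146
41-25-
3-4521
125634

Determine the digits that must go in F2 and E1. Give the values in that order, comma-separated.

For F2:
  Consider where 5 can go in box 2.
  E1 is out (column E already has a 5).
  D2 is out (column D already has a 5).
  So the only cell in box 2 that can hold 5 is F2.
  So F2 = 5.
For E1:
  Row 1 already contains {2, 3, 4, 6}.
  Column E already contains {2, 3, 4, 5, 6}.
  Its 2×3 block (box 2) already contains {2, 4, 6}.
  The only value from 1–6 not eliminated is 1, so E1 = 1.

5,1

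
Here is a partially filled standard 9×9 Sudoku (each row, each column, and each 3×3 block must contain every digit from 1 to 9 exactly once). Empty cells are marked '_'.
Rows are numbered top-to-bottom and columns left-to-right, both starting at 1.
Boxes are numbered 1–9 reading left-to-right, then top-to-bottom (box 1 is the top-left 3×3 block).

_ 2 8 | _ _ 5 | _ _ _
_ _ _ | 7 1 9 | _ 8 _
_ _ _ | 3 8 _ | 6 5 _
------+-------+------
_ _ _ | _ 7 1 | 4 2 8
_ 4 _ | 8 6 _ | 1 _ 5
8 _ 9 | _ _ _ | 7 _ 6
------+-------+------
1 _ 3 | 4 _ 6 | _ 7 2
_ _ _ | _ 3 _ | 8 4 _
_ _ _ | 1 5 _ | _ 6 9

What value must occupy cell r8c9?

1

Row 8 already contains {3, 4, 8}.
Column 9 already contains {2, 5, 6, 8, 9}.
Its 3×3 block (box 9) already contains {2, 4, 6, 7, 8, 9}.
The only value from 1–9 not eliminated is 1, so r8c9 = 1.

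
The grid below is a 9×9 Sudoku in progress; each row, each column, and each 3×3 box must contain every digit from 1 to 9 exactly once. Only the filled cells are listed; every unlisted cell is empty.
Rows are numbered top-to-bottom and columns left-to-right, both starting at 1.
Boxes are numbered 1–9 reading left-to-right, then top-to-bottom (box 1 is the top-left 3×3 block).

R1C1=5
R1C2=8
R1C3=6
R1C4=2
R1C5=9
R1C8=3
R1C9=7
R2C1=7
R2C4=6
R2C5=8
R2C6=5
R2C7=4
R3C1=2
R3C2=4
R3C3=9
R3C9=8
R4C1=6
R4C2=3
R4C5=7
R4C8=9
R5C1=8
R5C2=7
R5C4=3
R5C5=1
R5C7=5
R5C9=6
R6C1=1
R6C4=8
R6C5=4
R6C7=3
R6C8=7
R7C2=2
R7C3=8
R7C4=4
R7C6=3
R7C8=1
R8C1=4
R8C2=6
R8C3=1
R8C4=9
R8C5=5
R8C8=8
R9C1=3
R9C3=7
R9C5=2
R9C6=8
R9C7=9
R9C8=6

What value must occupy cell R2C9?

Cell R2C9 itself could take any of {1, 2, 9} by direct elimination.
Consider where 9 can go in box 3.
R1C7 is out (row 1 already has a 9).
R2C8 is out (column 8 already has a 9).
R3C7 is out (row 3 already has a 9).
R3C8 is out (row 3 already has a 9).
So the only cell in box 3 that can hold 9 is R2C9.
Therefore R2C9 = 9.

9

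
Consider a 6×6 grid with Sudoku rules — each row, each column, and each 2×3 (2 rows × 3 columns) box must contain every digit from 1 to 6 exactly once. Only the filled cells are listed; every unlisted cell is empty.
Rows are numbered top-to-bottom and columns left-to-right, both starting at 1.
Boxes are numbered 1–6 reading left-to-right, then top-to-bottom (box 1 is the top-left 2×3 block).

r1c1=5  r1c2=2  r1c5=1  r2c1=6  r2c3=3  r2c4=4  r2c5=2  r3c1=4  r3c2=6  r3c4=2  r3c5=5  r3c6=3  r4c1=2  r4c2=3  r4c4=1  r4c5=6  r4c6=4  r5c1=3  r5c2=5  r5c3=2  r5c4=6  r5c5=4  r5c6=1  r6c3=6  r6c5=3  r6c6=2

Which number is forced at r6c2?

4

Cell r6c2 itself could take any of {1, 4} by direct elimination.
Consider where 4 can go in row 6.
r6c1 is out (column 1 already has a 4).
r6c4 is out (column 4 already has a 4).
So the only cell in row 6 that can hold 4 is r6c2.
Therefore r6c2 = 4.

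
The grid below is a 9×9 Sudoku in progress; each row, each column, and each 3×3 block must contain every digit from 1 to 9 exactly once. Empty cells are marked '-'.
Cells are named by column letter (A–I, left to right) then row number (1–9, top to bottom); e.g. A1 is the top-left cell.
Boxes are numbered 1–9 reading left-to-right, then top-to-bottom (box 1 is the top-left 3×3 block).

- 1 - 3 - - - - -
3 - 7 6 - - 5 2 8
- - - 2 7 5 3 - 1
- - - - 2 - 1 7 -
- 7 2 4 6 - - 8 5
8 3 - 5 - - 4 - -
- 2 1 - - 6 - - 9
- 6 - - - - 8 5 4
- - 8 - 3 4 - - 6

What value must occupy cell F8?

2

Cell F8 itself could take any of {1, 2, 7, 9} by direct elimination.
Consider where 2 can go in column F.
F1 is out (box 2 already has a 2).
F2 is out (row 2 already has a 2).
F4 is out (row 4 already has a 2).
F5 is out (row 5 already has a 2).
F6 is out (box 5 already has a 2).
So the only cell in column F that can hold 2 is F8.
Therefore F8 = 2.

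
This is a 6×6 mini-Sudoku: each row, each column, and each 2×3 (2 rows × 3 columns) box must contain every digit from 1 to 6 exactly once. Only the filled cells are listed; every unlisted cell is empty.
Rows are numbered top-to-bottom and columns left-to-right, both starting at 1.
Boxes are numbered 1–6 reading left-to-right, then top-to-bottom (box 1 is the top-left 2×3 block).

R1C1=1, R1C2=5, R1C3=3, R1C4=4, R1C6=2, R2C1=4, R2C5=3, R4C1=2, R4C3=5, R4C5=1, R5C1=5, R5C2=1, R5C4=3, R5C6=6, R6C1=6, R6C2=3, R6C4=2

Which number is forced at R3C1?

Row 3 already contains {}.
Column 1 already contains {1, 2, 4, 5, 6}.
Its 2×3 block (box 3) already contains {2, 5}.
The only value from 1–6 not eliminated is 3, so R3C1 = 3.

3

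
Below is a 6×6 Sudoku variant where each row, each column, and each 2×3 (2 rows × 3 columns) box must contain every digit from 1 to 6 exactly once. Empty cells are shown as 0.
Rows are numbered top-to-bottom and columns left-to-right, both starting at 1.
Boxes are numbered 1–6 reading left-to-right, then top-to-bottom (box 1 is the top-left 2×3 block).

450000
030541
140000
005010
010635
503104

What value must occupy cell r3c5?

5

Cell r3c5 itself could take any of {2, 5, 6} by direct elimination.
Consider where 5 can go in box 4.
r3c4 is out (column 4 already has a 5).
r3c6 is out (column 6 already has a 5).
r4c4 is out (row 4 already has a 5).
r4c6 is out (row 4 already has a 5).
So the only cell in box 4 that can hold 5 is r3c5.
Therefore r3c5 = 5.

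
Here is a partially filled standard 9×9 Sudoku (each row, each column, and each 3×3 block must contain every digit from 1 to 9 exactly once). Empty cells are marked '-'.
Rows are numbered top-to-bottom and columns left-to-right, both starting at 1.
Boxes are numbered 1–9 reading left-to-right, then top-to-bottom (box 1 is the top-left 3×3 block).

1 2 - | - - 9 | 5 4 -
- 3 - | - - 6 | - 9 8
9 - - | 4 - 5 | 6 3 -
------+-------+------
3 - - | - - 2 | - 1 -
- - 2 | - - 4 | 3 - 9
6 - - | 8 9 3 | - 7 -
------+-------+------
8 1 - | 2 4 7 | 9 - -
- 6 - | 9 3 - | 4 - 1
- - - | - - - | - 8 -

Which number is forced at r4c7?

Row 4 already contains {1, 2, 3}.
Column 7 already contains {3, 4, 5, 6, 9}.
Its 3×3 block (box 6) already contains {1, 3, 7, 9}.
The only value from 1–9 not eliminated is 8, so r4c7 = 8.

8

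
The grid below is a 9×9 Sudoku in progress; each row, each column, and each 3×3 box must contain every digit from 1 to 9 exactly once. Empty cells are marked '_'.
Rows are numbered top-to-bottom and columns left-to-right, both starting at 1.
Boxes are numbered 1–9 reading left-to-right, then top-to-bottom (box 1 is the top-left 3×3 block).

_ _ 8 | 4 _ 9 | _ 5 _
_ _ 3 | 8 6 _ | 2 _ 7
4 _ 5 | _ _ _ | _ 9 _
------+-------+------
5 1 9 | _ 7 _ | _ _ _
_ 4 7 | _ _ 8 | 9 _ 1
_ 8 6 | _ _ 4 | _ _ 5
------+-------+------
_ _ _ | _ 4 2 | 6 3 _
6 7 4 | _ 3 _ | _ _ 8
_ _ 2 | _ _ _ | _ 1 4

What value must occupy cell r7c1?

8

Cell r7c1 itself could take any of {1, 8, 9} by direct elimination.
Consider where 8 can go in row 7.
r7c2 is out (column 2 already has a 8).
r7c3 is out (column 3 already has a 8).
r7c4 is out (column 4 already has a 8).
r7c9 is out (column 9 already has a 8).
So the only cell in row 7 that can hold 8 is r7c1.
Therefore r7c1 = 8.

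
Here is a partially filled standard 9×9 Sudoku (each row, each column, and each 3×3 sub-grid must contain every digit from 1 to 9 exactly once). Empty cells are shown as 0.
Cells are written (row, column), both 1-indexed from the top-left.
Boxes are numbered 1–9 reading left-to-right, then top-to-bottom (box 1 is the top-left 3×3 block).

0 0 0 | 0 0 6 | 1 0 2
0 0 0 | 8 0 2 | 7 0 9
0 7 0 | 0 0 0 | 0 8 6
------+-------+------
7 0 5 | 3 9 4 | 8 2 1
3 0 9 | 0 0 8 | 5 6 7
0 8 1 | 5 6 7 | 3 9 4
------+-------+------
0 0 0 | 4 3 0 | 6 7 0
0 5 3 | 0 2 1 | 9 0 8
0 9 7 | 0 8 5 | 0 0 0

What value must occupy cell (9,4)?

6

Row 9 already contains {5, 7, 8, 9}.
Column 4 already contains {3, 4, 5, 8}.
Its 3×3 block (box 8) already contains {1, 2, 3, 4, 5, 8}.
The only value from 1–9 not eliminated is 6, so (9,4) = 6.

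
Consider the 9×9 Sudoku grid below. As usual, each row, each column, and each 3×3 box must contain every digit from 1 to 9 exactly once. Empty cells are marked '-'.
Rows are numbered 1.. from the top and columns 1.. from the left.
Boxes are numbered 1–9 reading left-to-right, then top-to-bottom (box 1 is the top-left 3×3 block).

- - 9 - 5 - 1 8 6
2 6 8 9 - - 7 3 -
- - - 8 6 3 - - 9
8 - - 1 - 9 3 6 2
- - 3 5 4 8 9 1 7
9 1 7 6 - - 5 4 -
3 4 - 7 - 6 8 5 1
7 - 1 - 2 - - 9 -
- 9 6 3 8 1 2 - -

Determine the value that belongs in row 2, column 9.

5

Cell row 2, column 9 itself could take any of {4, 5} by direct elimination.
Consider where 5 can go in column 9.
row 6, column 9 is out (row 6 already has a 5).
row 8, column 9 is out (box 9 already has a 5).
row 9, column 9 is out (box 9 already has a 5).
So the only cell in column 9 that can hold 5 is row 2, column 9.
Therefore row 2, column 9 = 5.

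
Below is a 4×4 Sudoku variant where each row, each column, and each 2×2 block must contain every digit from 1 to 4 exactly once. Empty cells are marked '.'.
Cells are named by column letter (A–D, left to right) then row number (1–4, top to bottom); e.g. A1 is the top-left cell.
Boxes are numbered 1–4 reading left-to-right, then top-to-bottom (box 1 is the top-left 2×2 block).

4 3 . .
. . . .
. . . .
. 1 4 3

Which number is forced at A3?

Cell A3 itself could take any of {2, 3} by direct elimination.
Consider where 3 can go in column A.
A2 is out (box 1 already has a 3).
A4 is out (row 4 already has a 3).
So the only cell in column A that can hold 3 is A3.
Therefore A3 = 3.

3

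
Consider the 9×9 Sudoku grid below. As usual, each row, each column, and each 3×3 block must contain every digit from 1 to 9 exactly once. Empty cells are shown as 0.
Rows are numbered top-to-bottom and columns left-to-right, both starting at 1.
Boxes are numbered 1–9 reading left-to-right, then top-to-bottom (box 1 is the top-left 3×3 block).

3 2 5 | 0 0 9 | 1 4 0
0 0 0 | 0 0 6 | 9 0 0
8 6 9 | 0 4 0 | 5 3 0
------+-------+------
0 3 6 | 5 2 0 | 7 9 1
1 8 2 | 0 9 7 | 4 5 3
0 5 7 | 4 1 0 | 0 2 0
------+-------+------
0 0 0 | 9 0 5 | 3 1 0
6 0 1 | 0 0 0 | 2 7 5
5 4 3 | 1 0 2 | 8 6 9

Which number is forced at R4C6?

8

Row 4 already contains {1, 2, 3, 5, 6, 7, 9}.
Column 6 already contains {2, 5, 6, 7, 9}.
Its 3×3 block (box 5) already contains {1, 2, 4, 5, 7, 9}.
The only value from 1–9 not eliminated is 8, so R4C6 = 8.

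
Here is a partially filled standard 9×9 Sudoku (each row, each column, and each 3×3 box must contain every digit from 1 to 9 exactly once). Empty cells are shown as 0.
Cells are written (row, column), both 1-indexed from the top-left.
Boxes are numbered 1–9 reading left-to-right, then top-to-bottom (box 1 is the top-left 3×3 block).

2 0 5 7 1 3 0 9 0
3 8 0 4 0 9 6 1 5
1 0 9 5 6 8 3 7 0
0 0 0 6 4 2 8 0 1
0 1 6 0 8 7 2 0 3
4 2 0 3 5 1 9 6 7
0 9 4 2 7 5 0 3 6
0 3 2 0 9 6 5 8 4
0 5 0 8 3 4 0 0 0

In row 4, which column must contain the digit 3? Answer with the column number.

Consider where 3 can go in row 4.
(4,1) is out (column 1 already has a 3).
(4,2) is out (column 2 already has a 3).
(4,8) is out (column 8 already has a 3).
So the only cell in row 4 that can hold 3 is (4,3).
That is column 3.

3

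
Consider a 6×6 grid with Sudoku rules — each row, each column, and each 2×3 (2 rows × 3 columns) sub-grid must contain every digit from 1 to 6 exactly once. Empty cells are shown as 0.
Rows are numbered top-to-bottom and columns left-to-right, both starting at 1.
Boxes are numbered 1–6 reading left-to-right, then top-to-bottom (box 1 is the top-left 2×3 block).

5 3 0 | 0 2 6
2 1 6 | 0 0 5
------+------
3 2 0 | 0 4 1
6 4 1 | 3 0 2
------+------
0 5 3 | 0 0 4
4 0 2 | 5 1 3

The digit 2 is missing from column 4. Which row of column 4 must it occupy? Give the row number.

5

Consider where 2 can go in column 4.
r1c4 is out (row 1 already has a 2).
r2c4 is out (row 2 already has a 2).
r3c4 is out (row 3 already has a 2).
So the only cell in column 4 that can hold 2 is r5c4.
That is row 5.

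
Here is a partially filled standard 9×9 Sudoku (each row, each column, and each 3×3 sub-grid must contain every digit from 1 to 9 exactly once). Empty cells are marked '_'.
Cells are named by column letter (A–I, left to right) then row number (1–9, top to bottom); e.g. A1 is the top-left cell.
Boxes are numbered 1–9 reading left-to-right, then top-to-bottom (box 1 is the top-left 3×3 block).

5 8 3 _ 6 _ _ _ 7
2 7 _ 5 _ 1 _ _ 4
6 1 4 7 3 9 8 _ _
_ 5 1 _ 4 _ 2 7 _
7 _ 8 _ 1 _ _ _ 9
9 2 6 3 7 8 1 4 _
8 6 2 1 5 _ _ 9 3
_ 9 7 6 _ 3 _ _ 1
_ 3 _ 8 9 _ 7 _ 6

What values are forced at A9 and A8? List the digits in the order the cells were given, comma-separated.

For A9:
  Consider where 1 can go in row 9.
  C9 is out (column C already has a 1).
  F9 is out (column F already has a 1).
  H9 is out (box 9 already has a 1).
  So the only cell in row 9 that can hold 1 is A9.
  So A9 = 1.
For A8:
  Row 8 already contains {1, 3, 6, 7, 9}.
  Column A already contains {2, 5, 6, 7, 8, 9}.
  Its 3×3 block (box 7) already contains {2, 3, 6, 7, 8, 9}.
  The only value from 1–9 not eliminated is 4, so A8 = 4.

1,4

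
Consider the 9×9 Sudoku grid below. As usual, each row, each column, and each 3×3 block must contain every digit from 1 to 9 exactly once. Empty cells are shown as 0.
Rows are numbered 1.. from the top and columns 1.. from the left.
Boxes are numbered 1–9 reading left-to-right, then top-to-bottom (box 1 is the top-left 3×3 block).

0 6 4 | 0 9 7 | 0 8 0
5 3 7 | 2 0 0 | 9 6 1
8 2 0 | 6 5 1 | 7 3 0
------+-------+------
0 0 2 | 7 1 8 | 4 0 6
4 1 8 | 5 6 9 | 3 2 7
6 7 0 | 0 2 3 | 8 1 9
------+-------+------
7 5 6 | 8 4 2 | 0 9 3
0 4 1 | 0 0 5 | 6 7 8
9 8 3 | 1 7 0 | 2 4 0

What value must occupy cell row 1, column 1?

1

Row 1 already contains {4, 6, 7, 8, 9}.
Column 1 already contains {4, 5, 6, 7, 8, 9}.
Its 3×3 block (box 1) already contains {2, 3, 4, 5, 6, 7, 8}.
The only value from 1–9 not eliminated is 1, so row 1, column 1 = 1.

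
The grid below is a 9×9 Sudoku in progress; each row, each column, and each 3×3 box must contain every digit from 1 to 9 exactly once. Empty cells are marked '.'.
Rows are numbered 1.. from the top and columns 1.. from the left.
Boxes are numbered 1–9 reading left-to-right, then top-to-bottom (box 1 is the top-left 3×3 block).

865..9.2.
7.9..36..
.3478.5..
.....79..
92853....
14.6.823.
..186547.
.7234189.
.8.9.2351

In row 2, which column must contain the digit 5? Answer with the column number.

5

Consider where 5 can go in row 2.
row 2, column 2 is out (box 1 already has a 5).
row 2, column 4 is out (column 4 already has a 5).
row 2, column 8 is out (column 8 already has a 5).
row 2, column 9 is out (box 3 already has a 5).
So the only cell in row 2 that can hold 5 is row 2, column 5.
That is column 5.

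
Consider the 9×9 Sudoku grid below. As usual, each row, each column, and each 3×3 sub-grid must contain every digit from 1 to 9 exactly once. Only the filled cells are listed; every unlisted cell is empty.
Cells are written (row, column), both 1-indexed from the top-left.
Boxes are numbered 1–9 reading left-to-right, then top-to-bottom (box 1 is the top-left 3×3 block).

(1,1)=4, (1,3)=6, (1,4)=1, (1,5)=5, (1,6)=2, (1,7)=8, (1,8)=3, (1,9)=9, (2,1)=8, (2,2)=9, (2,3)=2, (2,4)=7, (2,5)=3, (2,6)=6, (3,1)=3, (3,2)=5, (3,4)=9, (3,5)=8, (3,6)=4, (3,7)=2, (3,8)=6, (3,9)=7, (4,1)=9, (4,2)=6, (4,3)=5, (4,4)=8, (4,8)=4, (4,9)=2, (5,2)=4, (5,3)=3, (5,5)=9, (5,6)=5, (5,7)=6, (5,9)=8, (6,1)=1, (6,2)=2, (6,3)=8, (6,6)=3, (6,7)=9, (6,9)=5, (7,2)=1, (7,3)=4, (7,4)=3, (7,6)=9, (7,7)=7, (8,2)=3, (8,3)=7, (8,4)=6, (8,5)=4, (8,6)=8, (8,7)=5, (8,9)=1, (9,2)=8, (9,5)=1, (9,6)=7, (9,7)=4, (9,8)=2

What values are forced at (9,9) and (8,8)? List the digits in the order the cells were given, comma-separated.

3,9

For (9,9):
  Consider where 3 can go in row 9.
  (9,1) is out (column 1 already has a 3).
  (9,3) is out (column 3 already has a 3).
  (9,4) is out (column 4 already has a 3).
  So the only cell in row 9 that can hold 3 is (9,9).
  So (9,9) = 3.
For (8,8):
  Row 8 already contains {1, 3, 4, 5, 6, 7, 8}.
  Column 8 already contains {2, 3, 4, 6}.
  Its 3×3 block (box 9) already contains {1, 2, 4, 5, 7}.
  The only value from 1–9 not eliminated is 9, so (8,8) = 9.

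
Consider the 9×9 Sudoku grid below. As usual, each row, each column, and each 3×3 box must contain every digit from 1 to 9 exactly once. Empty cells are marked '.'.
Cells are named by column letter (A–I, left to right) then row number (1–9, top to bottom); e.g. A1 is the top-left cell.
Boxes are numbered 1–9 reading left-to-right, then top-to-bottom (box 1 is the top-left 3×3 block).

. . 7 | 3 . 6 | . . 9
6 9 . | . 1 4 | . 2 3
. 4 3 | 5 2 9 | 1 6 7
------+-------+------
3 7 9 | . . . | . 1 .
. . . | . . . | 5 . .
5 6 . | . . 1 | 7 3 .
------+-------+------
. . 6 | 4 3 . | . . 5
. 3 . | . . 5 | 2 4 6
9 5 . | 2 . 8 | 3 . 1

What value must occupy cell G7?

9

Cell G7 itself could take any of {8, 9} by direct elimination.
Consider where 9 can go in column G.
G1 is out (row 1 already has a 9).
G2 is out (row 2 already has a 9).
G4 is out (row 4 already has a 9).
So the only cell in column G that can hold 9 is G7.
Therefore G7 = 9.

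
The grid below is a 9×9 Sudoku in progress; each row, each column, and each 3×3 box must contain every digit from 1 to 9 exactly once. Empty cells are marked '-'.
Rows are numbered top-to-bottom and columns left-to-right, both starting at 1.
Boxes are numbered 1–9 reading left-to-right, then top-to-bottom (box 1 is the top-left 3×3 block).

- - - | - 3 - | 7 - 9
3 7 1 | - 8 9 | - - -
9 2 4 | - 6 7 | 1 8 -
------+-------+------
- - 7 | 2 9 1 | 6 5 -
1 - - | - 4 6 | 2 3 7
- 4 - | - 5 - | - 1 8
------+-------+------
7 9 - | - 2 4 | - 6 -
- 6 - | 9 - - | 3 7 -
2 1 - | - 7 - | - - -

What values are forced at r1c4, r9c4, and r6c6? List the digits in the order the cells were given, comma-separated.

1,6,3

For r1c4:
  Consider where 1 can go in box 2.
  r1c6 is out (column 6 already has a 1).
  r2c4 is out (row 2 already has a 1).
  r3c4 is out (row 3 already has a 1).
  So the only cell in box 2 that can hold 1 is r1c4.
  So r1c4 = 1.
For r9c4:
  Consider where 6 can go in column 4.
  r1c4 is out (box 2 already has a 6). r2c4 is out (box 2 already has a 6). r3c4 is out (row 3 already has a 6). r5c4 is out (row 5 already has a 6). The remaining empty cells in column 4 are similarly blocked.
  So the only cell in column 4 that can hold 6 is r9c4.
  So r9c4 = 6.
For r6c6:
  Row 6 already contains {1, 4, 5, 8}.
  Column 6 already contains {1, 4, 6, 7, 9}.
  Its 3×3 block (box 5) already contains {1, 2, 4, 5, 6, 9}.
  The only value from 1–9 not eliminated is 3, so r6c6 = 3.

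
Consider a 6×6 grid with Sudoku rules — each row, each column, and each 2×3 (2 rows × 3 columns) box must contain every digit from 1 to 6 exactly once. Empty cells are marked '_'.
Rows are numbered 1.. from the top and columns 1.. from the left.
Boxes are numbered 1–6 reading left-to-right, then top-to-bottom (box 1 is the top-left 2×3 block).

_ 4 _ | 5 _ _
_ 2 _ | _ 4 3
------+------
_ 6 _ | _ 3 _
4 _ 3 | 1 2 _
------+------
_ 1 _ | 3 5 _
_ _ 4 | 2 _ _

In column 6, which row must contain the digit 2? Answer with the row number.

Consider where 2 can go in column 6.
row 3, column 6 is out (box 4 already has a 2).
row 4, column 6 is out (row 4 already has a 2).
row 5, column 6 is out (box 6 already has a 2).
row 6, column 6 is out (row 6 already has a 2).
So the only cell in column 6 that can hold 2 is row 1, column 6.
That is row 1.

1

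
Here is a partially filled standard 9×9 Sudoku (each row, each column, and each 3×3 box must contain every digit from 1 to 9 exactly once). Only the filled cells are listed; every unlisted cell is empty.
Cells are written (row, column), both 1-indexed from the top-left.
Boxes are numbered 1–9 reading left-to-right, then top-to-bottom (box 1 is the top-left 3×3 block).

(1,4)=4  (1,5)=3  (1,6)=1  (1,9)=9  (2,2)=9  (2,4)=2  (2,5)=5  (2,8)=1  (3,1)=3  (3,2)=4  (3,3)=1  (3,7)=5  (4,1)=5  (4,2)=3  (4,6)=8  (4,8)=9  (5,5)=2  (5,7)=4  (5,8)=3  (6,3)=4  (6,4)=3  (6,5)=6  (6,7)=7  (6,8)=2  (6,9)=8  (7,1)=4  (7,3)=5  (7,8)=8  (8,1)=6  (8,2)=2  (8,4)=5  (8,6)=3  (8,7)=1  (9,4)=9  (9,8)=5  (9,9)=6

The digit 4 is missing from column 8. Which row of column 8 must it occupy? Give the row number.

8

Consider where 4 can go in column 8.
(1,8) is out (row 1 already has a 4).
(3,8) is out (row 3 already has a 4).
So the only cell in column 8 that can hold 4 is (8,8).
That is row 8.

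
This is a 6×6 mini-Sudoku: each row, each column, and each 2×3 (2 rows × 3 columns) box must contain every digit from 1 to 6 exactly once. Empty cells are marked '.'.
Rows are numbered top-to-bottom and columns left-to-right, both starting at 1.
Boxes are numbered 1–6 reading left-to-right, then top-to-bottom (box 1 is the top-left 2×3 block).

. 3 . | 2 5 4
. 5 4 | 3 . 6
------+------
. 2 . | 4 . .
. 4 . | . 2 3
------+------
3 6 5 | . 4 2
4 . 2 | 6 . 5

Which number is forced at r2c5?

Row 2 already contains {3, 4, 5, 6}.
Column 5 already contains {2, 4, 5}.
Its 2×3 block (box 2) already contains {2, 3, 4, 5, 6}.
The only value from 1–6 not eliminated is 1, so r2c5 = 1.

1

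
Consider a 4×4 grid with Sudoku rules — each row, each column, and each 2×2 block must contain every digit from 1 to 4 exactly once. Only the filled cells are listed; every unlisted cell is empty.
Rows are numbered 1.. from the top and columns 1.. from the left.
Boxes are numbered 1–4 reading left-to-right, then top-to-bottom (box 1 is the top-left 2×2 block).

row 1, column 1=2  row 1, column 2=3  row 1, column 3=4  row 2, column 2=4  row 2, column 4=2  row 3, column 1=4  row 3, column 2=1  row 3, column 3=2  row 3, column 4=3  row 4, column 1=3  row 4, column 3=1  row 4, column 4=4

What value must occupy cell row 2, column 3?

Row 2 already contains {2, 4}.
Column 3 already contains {1, 2, 4}.
Its 2×2 block (box 2) already contains {2, 4}.
The only value from 1–4 not eliminated is 3, so row 2, column 3 = 3.

3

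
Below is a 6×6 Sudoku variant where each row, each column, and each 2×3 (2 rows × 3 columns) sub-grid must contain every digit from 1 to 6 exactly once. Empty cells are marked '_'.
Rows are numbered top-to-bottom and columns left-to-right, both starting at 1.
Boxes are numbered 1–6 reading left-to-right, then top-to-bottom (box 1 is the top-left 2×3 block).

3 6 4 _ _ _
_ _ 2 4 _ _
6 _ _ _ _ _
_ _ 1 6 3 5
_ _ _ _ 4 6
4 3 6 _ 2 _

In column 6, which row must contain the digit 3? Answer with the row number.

Consider where 3 can go in column 6.
r1c6 is out (row 1 already has a 3).
r3c6 is out (box 4 already has a 3).
r6c6 is out (row 6 already has a 3).
So the only cell in column 6 that can hold 3 is r2c6.
That is row 2.

2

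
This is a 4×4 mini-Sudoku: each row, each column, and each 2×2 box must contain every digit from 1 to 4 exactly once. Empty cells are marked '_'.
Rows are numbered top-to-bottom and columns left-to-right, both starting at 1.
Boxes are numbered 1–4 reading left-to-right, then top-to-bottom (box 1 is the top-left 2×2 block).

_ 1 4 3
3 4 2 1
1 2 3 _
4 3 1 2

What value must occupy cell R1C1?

2

Row 1 already contains {1, 3, 4}.
Column 1 already contains {1, 3, 4}.
Its 2×2 block (box 1) already contains {1, 3, 4}.
The only value from 1–4 not eliminated is 2, so R1C1 = 2.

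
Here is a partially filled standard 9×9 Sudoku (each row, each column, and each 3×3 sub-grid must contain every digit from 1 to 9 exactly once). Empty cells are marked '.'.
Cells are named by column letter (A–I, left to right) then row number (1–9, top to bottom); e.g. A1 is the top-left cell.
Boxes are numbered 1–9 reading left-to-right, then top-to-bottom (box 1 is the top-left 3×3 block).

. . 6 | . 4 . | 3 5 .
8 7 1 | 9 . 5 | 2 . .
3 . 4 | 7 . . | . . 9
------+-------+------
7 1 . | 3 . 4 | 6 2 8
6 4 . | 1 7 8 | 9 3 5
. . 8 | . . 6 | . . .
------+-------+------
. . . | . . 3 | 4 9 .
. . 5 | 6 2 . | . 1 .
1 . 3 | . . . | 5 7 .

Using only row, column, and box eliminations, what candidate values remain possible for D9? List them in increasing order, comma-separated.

4,8

Row 9 already contains {1, 3, 5, 7}.
Column D already contains {1, 3, 6, 7, 9}.
Its 3×3 block (box 8) already contains {2, 3, 6}.
Removing those from 1–9 leaves {4, 8} as the candidates for D9.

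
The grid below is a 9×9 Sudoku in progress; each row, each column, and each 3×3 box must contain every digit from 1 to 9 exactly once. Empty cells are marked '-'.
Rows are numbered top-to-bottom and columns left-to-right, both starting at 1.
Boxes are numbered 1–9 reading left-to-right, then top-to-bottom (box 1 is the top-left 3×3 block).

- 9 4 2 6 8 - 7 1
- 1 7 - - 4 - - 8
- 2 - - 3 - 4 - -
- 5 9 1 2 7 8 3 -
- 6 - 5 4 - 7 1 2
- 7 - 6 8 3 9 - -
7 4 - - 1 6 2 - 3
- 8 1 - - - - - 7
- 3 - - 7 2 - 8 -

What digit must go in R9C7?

Cell R9C7 itself could take any of {1, 5, 6} by direct elimination.
Consider where 1 can go in box 9.
R7C8 is out (row 7 already has a 1).
R8C7 is out (row 8 already has a 1).
R8C8 is out (row 8 already has a 1).
R9C9 is out (column 9 already has a 1).
So the only cell in box 9 that can hold 1 is R9C7.
Therefore R9C7 = 1.

1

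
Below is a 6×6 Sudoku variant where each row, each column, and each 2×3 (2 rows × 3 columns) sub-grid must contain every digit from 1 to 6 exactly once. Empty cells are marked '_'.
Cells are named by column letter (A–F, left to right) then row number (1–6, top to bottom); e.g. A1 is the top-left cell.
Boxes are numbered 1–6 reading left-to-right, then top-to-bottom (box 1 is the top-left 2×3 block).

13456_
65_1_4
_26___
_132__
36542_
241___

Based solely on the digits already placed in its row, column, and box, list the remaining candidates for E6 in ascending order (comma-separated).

3,5

Row 6 already contains {1, 2, 4}.
Column E already contains {2, 6}.
Its 2×3 block (box 6) already contains {2, 4}.
Removing those from 1–6 leaves {3, 5} as the candidates for E6.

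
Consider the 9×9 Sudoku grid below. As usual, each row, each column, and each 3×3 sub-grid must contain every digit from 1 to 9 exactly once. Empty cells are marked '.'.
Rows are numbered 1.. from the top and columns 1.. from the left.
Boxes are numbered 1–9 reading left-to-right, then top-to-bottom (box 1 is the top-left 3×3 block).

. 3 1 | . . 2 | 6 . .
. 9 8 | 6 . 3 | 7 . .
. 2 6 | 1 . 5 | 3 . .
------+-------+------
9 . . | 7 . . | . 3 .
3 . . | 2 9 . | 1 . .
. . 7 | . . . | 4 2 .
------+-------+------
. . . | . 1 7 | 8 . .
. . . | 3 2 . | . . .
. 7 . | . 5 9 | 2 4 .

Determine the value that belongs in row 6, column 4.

Cell row 6, column 4 itself could take any of {5, 8} by direct elimination.
Consider where 5 can go in box 5.
row 4, column 5 is out (column 5 already has a 5).
row 4, column 6 is out (column 6 already has a 5).
row 5, column 6 is out (column 6 already has a 5).
row 6, column 5 is out (column 5 already has a 5).
row 6, column 6 is out (column 6 already has a 5).
So the only cell in box 5 that can hold 5 is row 6, column 4.
Therefore row 6, column 4 = 5.

5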